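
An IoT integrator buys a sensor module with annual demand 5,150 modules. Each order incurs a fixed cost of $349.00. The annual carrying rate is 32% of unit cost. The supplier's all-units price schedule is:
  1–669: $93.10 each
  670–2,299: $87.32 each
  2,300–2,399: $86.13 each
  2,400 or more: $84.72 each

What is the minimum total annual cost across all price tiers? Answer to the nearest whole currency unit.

Holding cost per unit per year at price C is H = 0.32·C.
Candidates are each tier's EOQ (if it falls in that tier) and each price-break quantity.
EOQ at $93.10 = 347.4 (feasible in tier 1): TC = 5,150×$93.10 + (5,150/347.4)×349 + (347.4/2)×0.32×$93.10 = $489,813.59.
EOQ at $87.32 = 358.7 < 670, so use break Q=670: TC = 5,150×$87.32 + (5,150/670.0)×349 + (670.0/2)×0.32×$87.32 = $461,741.32.
EOQ at $86.13 = 361.1 < 2300, so use break Q=2300: TC = 5,150×$86.13 + (5,150/2300.0)×349 + (2300.0/2)×0.32×$86.13 = $476,046.80.
EOQ at $84.72 = 364.1 < 2400, so use break Q=2400: TC = 5,150×$84.72 + (5,150/2400.0)×349 + (2400.0/2)×0.32×$84.72 = $469,589.38.
Lowest total cost among the candidates is at Q = 670.0.

TC* ≈ $461,741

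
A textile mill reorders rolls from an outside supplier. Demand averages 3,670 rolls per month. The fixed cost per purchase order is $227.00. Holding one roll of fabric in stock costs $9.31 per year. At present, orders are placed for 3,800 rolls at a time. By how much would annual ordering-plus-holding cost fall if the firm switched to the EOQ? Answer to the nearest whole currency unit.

Extra cost ≈ $6,676 per year

Annual demand D = 3,670 × 12 = 44,040.
EOQ = √(2DS/H) = √(2 × 44,040 × 227 / 9.31) ≈ 1465.47.
Cost at Q* = (D/Q*)S + (Q*/2)H = √(2DSH) ≈ $13,643.52.
Cost at Q = 3,800: (44,040/3,800)×227 + (3,800/2)×9.31 = $2,630.81 + $17,689.00 = $20,319.81.
Excess = $20,319.81 − $13,643.52 = $6,676.29.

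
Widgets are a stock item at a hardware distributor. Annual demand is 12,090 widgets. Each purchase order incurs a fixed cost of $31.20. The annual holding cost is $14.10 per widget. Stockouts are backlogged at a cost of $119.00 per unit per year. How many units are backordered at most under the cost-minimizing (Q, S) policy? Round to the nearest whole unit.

S* ≈ 26 widgets

With planned backorders, Q* = √(2DS/H) · √((H+B)/B).
√(2DS/H) = √(2 × 12,090 × 31.2 / 14.1) = 231.311.
√((H+B)/B) = √((14.1+119)/119) = 1.0576.
Q* ≈ 244.631.
S* = Q* · H/(H+B) = 244.631 × 14.1/133.1 ≈ 25.915.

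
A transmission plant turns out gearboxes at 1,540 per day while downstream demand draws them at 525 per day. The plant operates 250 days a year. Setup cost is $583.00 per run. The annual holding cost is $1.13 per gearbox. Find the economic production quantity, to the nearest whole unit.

Q* ≈ 14,335 gearboxes

Annual demand D = 525 × 250 = 131,250.
Production build-up factor (1 − d/p) = 1 − 525/1,540 = 0.6591.
Q* = √(2DS / (H(1 − d/p))) = √(2 × 131,250 × 583 / (1.13 × 0.6591)).
= √(153,037,500 / 0.7448) ≈ 14334.649.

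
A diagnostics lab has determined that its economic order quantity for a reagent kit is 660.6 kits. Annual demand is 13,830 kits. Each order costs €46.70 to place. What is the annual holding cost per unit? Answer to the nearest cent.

H ≈ €2.96

Squaring Q* = √(2DS/H) gives Q*² = 2DS/H.
From Q* = √(2DS/H): H = 2DS / Q*² = 2 × 13,830 × 46.7 / 660.6² = 2.9600.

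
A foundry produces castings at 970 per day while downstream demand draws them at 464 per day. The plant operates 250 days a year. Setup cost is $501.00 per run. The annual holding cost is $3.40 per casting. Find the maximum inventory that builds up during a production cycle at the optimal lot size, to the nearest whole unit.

Annual demand D = 464 × 250 = 116,000.
Production build-up factor (1 − d/p) = 1 − 464/970 = 0.5216.
Q* = √(2DS / (H(1 − d/p))) = √(2 × 116,000 × 501 / (3.4 × 0.5216)).
= √(116,232,000 / 1.7736) ≈ 8095.320.
Maximum inventory = Q*(1 − d/p) = 8095.320 × 0.5216 ≈ 4222.919.

I_max ≈ 4,223 castings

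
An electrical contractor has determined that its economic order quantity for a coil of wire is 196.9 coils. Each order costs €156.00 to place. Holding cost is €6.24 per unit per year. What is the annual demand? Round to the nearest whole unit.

The basic EOQ model gives Q* = √(2DS/H); rearrange for the unknown.
From Q* = √(2DS/H): D = Q*²H / (2S) = 196.9² × 6.24 / (2 × 156) = 775.392.

D ≈ 775 coils per year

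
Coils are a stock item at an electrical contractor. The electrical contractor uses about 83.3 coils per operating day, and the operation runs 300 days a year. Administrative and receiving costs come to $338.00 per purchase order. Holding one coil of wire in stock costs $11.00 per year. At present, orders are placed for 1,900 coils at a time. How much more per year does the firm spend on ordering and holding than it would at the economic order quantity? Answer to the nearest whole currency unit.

Extra cost ≈ $1,264 per year

Annual demand D = 83.3 × 300 = 24,990.
EOQ = √(2DS/H) = √(2 × 24,990 × 338 / 11) ≈ 1239.25.
Cost at Q* = (D/Q*)S + (Q*/2)H = √(2DSH) ≈ $13,631.79.
Cost at Q = 1,900: (24,990/1,900)×338 + (1,900/2)×11 = $4,445.59 + $10,450.00 = $14,895.59.
Excess = $14,895.59 − $13,631.79 = $1,263.80.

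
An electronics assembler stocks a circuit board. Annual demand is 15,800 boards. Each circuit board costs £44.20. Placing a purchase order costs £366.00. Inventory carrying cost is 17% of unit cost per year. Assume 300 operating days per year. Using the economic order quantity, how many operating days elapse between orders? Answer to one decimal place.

T ≈ 23.6 days

Holding cost H = 0.17 × £44.20 = £7.5140 per unit per year.
Q* = √(2DS/H) = √(2 × 15,800 × 366 / 7.514) ≈ 1240.65.
Cycle time = Q*/D × 300 = 1240.65 / 15,800 × 300 ≈ 23.557 days.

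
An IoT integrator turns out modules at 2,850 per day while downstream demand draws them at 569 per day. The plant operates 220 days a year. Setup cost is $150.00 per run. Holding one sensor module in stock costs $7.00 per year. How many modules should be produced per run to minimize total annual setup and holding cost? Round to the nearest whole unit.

Q* ≈ 2,589 modules

Annual demand D = 569 × 220 = 125,180.
Production build-up factor (1 − d/p) = 1 − 569/2,850 = 0.8004.
Q* = √(2DS / (H(1 − d/p))) = √(2 × 125,180 × 150 / (7 × 0.8004)).
= √(37,554,000 / 5.6025) ≈ 2589.041.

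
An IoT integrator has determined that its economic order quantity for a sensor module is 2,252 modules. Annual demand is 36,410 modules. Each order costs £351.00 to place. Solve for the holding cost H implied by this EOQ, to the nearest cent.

H ≈ £5.04

Invert the EOQ relation Q*² = 2DS/H.
From Q* = √(2DS/H): H = 2DS / Q*² = 2 × 36,410 × 351 / 2,252² = 5.0399.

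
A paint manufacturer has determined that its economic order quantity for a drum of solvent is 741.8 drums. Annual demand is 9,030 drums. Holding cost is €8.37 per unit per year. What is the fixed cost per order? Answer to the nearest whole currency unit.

Invert the EOQ relation Q*² = 2DS/H.
From Q* = √(2DS/H): S = Q*²H / (2D) = 741.8² × 8.37 / (2 × 9,030) = 255.0242.

S ≈ €255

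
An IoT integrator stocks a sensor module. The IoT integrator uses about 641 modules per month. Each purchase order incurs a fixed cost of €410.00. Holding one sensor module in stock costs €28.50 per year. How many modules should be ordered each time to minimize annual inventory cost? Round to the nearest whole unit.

Annual demand D = 641 × 12 = 7,692.
EOQ = √(2DS / H) = √(2 × 7,692 × 410 / 28.5).
= √(6,307,440 / 28.5) = √221,313.6842 ≈ 470.440.

Q* ≈ 470 modules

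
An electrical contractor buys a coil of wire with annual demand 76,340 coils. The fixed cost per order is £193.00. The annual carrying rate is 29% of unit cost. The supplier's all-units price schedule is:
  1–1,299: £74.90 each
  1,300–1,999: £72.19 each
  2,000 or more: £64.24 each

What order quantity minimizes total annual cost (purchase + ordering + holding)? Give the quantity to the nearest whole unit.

Holding cost per unit per year at price C is H = 0.29·C.
For each price level, check whether its EOQ is feasible; otherwise the best quantity at that price is the breakpoint.
EOQ at £74.90 = 1164.7 (feasible in tier 1): TC = 76,340×£74.90 + (76,340/1164.7)×193 + (1164.7/2)×0.29×£74.90 = £5,743,165.37.
EOQ at £72.19 = 1186.4 < 1300, so use break Q=1300: TC = 76,340×£72.19 + (76,340/1300.0)×193 + (1300.0/2)×0.29×£72.19 = £5,535,925.97.
EOQ at £64.24 = 1257.7 < 2000, so use break Q=2000: TC = 76,340×£64.24 + (76,340/2000.0)×193 + (2000.0/2)×0.29×£64.24 = £4,930,078.01.
Lowest total cost is £4,930,078.01 at Q = 2000.0.

Q* ≈ 2,000 coils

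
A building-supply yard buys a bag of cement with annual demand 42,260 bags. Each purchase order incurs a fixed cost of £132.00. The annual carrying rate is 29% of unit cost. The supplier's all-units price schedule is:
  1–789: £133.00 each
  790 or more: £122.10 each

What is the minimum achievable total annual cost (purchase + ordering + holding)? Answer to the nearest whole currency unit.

Holding cost per unit per year at price C is H = 0.29·C.
Candidates are each tier's EOQ (if it falls in that tier) and each price-break quantity.
EOQ at £133.00 = 537.8 (feasible in tier 1): TC = 42,260×£133.00 + (42,260/537.8)×132 + (537.8/2)×0.29×£133.00 = £5,641,323.95.
EOQ at £122.10 = 561.3 < 790, so use break Q=790: TC = 42,260×£122.10 + (42,260/790.0)×132 + (790.0/2)×0.29×£122.10 = £5,180,993.72.
Lowest total cost among the candidates is at Q = 790.0.

TC* ≈ £5,180,994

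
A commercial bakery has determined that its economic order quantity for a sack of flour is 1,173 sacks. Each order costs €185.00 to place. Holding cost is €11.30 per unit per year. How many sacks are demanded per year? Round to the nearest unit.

Squaring Q* = √(2DS/H) gives Q*² = 2DS/H.
From Q* = √(2DS/H): D = Q*²H / (2S) = 1,173² × 11.3 / (2 × 185) = 42021.615.

D ≈ 42,022 sacks per year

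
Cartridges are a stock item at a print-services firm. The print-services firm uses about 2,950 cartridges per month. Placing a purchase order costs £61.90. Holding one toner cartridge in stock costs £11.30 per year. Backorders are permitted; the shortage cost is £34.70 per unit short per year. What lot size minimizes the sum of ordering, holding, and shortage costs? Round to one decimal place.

Q* ≈ 717.0 cartridges

Annual demand D = 2,950 × 12 = 35,400.
With planned backorders, Q* = √(2DS/H) · √((H+B)/B).
√(2DS/H) = √(2 × 35,400 × 61.9 / 11.3) = 622.763.
√((H+B)/B) = √((11.3+34.7)/34.7) = 1.1514.
Q* ≈ 717.029.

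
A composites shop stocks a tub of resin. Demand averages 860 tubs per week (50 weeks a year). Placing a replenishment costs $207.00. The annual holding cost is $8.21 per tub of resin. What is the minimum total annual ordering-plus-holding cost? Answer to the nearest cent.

TC* ≈ $12,089.43

Annual demand D = 860 × 50 = 43,000.
The optimal lot size = √(2DS/H) = √(2 × 43,000 × 207 / 8.21) ≈ 1472.53.
At the optimum the two cost components are equal, so total cost = 2·(Q*/2)H = Q*·H.
Minimum total = √(2DSH) = √(2 × 43,000 × 207 × 8.21) ≈ 12089.434.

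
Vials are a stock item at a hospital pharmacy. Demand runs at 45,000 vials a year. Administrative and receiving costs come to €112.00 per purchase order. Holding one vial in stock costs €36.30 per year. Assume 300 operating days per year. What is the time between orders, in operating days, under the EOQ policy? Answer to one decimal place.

T ≈ 3.5 days

Q* = √(2DS/H) = √(2 × 45,000 × 112 / 36.3) ≈ 526.96.
Cycle time = Q*/D × 300 = 526.96 / 45,000 × 300 ≈ 3.513 days.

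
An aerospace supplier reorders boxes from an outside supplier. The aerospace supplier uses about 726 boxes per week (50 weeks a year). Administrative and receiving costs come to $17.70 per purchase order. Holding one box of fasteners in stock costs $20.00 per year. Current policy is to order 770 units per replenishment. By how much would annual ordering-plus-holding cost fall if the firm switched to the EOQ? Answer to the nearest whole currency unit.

Extra cost ≈ $3,465 per year

Annual demand D = 726 × 50 = 36,300.
EOQ = √(2DS/H) = √(2 × 36,300 × 17.7 / 20) ≈ 253.48.
Cost at Q* = (D/Q*)S + (Q*/2)H = √(2DSH) ≈ $5,069.56.
Cost at Q = 770: (36,300/770)×17.7 + (770/2)×20 = $834.43 + $7,700.00 = $8,534.43.
Excess = $8,534.43 − $5,069.56 = $3,464.87.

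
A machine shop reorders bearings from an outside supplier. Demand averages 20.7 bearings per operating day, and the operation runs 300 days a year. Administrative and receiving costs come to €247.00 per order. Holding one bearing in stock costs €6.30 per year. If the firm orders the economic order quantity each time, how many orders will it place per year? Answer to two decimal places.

N ≈ 8.90 orders per year

Annual demand D = 20.7 × 300 = 6,210.
EOQ = √(2DS/H) = √(2 × 6,210 × 247 / 6.3) ≈ 697.81.
Orders per year = D / Q* = 6,210 / 697.81 ≈ 8.899.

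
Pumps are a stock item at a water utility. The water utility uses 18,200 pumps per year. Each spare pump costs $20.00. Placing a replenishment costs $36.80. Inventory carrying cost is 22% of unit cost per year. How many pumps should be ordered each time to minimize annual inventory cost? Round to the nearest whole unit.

Holding cost H = 0.22 × $20.00 = $4.4000 per unit per year.
EOQ = √(2DS / H) = √(2 × 18,200 × 36.8 / 4.4).
= √(1,339,520 / 4.4) = √304,436.3636 ≈ 551.758.

Q* ≈ 552 pumps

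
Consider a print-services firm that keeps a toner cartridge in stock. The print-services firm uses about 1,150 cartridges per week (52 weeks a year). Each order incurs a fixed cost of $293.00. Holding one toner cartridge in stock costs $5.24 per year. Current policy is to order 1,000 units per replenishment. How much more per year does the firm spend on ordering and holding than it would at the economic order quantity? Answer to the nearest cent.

Extra cost ≈ $6,590.60 per year

Annual demand D = 1,150 × 52 = 59,800.
EOQ = √(2DS/H) = √(2 × 59,800 × 293 / 5.24) ≈ 2586.03.
Cost at Q* = (D/Q*)S + (Q*/2)H = √(2DSH) ≈ $13,550.80.
Cost at Q = 1,000: (59,800/1,000)×293 + (1,000/2)×5.24 = $17,521.40 + $2,620.00 = $20,141.40.
Excess = $20,141.40 − $13,550.80 = $6,590.60.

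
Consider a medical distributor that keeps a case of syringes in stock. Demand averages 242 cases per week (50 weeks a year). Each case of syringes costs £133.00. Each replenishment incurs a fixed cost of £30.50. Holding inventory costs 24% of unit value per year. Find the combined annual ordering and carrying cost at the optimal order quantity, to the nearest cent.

Annual demand D = 242 × 50 = 12,100.
Holding cost H = 0.24 × £133.00 = £31.9200 per unit per year.
EOQ = √(2DS/H) = √(2 × 12,100 × 30.5 / 31.92) ≈ 152.06.
At the optimum the two cost components are equal, so total cost = 2·(Q*/2)H = Q*·H.
Minimum total = √(2DSH) = √(2 × 12,100 × 30.5 × 31.92) ≈ 4853.880.

TC* ≈ £4,853.88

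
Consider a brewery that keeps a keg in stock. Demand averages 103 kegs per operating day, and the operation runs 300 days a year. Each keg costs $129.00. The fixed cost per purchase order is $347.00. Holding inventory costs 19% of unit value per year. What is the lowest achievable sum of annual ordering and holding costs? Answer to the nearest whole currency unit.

TC* ≈ $22,926

Annual demand D = 103 × 300 = 30,900.
Holding cost H = 0.19 × $129.00 = $24.5100 per unit per year.
Q* = √(2DS/H) = √(2 × 30,900 × 347 / 24.51) ≈ 935.38.
At the optimum the two cost components are equal, so total cost = 2·(Q*/2)H = Q*·H.
Minimum total = √(2DSH) = √(2 × 30,900 × 347 × 24.51) ≈ 22926.124.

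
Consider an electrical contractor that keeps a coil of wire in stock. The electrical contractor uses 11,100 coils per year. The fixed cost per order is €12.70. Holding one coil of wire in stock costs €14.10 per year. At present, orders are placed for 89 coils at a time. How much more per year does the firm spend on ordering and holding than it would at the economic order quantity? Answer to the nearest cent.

Extra cost ≈ €217.55 per year

EOQ = √(2DS/H) = √(2 × 11,100 × 12.7 / 14.1) ≈ 141.41.
Cost at Q* = (D/Q*)S + (Q*/2)H = √(2DSH) ≈ €1,993.83.
Cost at Q = 89: (11,100/89)×12.7 + (89/2)×14.1 = €1,583.93 + €627.45 = €2,211.38.
Excess = €2,211.38 − €1,993.83 = €217.55.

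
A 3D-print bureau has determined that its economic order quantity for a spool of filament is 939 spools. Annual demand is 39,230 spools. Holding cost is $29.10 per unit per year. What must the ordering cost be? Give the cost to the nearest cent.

Invert the EOQ relation Q*² = 2DS/H.
From Q* = √(2DS/H): S = Q*²H / (2D) = 939² × 29.1 / (2 × 39,230) = 327.0212.

S ≈ $327.02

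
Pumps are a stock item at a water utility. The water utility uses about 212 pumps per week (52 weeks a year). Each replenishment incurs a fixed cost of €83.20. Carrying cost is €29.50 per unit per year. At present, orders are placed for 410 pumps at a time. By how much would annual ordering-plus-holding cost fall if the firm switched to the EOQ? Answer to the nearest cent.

Annual demand D = 212 × 52 = 11,024.
EOQ = √(2DS/H) = √(2 × 11,024 × 83.2 / 29.5) ≈ 249.36.
Cost at Q* = (D/Q*)S + (Q*/2)H = √(2DSH) ≈ €7,356.26.
Cost at Q = 410: (11,024/410)×83.2 + (410/2)×29.5 = €2,237.07 + €6,047.50 = €8,284.57.
Excess = €8,284.57 − €7,356.26 = €928.30.

Extra cost ≈ €928.30 per year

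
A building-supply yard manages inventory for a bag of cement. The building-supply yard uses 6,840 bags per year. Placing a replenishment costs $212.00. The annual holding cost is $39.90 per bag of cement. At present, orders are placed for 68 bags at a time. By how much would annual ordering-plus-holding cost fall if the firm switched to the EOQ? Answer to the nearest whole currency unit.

Extra cost ≈ $11,924 per year

EOQ = √(2DS/H) = √(2 × 6,840 × 212 / 39.9) ≈ 269.60.
Cost at Q* = (D/Q*)S + (Q*/2)H = √(2DSH) ≈ $10,757.16.
Cost at Q = 68: (6,840/68)×212 + (68/2)×39.9 = $21,324.71 + $1,356.60 = $22,681.31.
Excess = $22,681.31 − $10,757.16 = $11,924.15.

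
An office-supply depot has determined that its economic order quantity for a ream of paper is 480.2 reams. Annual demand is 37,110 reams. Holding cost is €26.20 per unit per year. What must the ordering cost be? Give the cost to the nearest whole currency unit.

The basic EOQ model gives Q* = √(2DS/H); rearrange for the unknown.
From Q* = √(2DS/H): S = Q*²H / (2D) = 480.2² × 26.2 / (2 × 37,110) = 81.4000.

S ≈ €81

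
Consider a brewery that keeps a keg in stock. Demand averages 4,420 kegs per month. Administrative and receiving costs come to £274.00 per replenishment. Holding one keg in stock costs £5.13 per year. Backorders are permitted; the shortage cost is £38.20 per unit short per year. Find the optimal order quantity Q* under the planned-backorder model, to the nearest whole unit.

Annual demand D = 4,420 × 12 = 53,040.
With planned backorders, Q* = √(2DS/H) · √((H+B)/B).
√(2DS/H) = √(2 × 53,040 × 274 / 5.13) = 2380.309.
√((H+B)/B) = √((5.13+38.2)/38.2) = 1.0650.
Q* ≈ 2535.105.

Q* ≈ 2,535 kegs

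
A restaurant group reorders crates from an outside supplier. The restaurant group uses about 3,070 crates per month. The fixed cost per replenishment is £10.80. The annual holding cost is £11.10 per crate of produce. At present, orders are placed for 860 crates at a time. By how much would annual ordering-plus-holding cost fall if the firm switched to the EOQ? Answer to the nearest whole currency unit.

Annual demand D = 3,070 × 12 = 36,840.
EOQ = √(2DS/H) = √(2 × 36,840 × 10.8 / 11.1) ≈ 267.75.
Cost at Q* = (D/Q*)S + (Q*/2)H = √(2DSH) ≈ £2,972.00.
Cost at Q = 860: (36,840/860)×10.8 + (860/2)×11.1 = £462.64 + £4,773.00 = £5,235.64.
Excess = £5,235.64 − £2,972.00 = £2,263.65.

Extra cost ≈ £2,264 per year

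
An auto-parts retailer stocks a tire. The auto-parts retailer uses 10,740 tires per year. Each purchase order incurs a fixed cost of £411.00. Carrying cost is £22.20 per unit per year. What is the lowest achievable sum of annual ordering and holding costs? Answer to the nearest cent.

The optimal lot size = √(2DS/H) = √(2 × 10,740 × 411 / 22.2) ≈ 630.61.
At Q*, ordering cost (D/Q*)S equals holding cost (Q*/2)H, each = √(DSH/2).
Minimum total = √(2DSH) = √(2 × 10,740 × 411 × 22.2) ≈ 13999.565.

TC* ≈ £13,999.56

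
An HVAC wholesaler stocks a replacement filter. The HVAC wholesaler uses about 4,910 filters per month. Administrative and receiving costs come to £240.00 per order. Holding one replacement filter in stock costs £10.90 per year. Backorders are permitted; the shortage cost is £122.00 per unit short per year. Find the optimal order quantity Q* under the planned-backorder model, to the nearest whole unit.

Annual demand D = 4,910 × 12 = 58,920.
With planned backorders, Q* = √(2DS/H) · √((H+B)/B).
√(2DS/H) = √(2 × 58,920 × 240 / 10.9) = 1610.789.
√((H+B)/B) = √((10.9+122)/122) = 1.0437.
Q* ≈ 1681.207.

Q* ≈ 1,681 filters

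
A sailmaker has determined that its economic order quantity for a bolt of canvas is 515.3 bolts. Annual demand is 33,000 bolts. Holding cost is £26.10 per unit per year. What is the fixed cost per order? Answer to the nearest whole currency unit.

Invert the EOQ relation Q*² = 2DS/H.
From Q* = √(2DS/H): S = Q*²H / (2D) = 515.3² × 26.1 / (2 × 33,000) = 105.0067.

S ≈ £105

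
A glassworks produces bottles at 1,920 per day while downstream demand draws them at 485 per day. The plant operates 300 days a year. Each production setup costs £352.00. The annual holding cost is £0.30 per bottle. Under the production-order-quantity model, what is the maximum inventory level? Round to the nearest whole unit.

I_max ≈ 15,975 bottles

Annual demand D = 485 × 300 = 145,500.
Production build-up factor (1 − d/p) = 1 − 485/1,920 = 0.7474.
Q* = √(2DS / (H(1 − d/p))) = √(2 × 145,500 × 352 / (0.3 × 0.7474)).
= √(102,432,000 / 0.2242) ≈ 21373.806.
Maximum inventory = Q*(1 − d/p) = 21373.806 × 0.7474 ≈ 15974.694.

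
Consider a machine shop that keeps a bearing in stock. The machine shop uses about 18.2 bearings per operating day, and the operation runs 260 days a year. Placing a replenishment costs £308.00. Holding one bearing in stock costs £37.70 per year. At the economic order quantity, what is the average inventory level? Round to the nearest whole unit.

Average inventory ≈ 139 bearings

Annual demand D = 18.2 × 260 = 4,732.
EOQ = √(2DS/H) = √(2 × 4,732 × 308 / 37.7) ≈ 278.06.
Average inventory = Q*/2 ≈ 278.06 / 2 = 139.031.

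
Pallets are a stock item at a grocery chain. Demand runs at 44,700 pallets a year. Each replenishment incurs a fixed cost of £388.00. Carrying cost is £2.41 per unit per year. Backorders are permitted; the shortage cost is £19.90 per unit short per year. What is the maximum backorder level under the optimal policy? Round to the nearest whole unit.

S* ≈ 434 pallets

With planned backorders, Q* = √(2DS/H) · √((H+B)/B).
√(2DS/H) = √(2 × 44,700 × 388 / 2.41) = 3793.815.
√((H+B)/B) = √((2.41+19.9)/19.9) = 1.0588.
Q* ≈ 4016.977.
S* = Q* · H/(H+B) = 4016.977 × 2.41/22.31 ≈ 433.927.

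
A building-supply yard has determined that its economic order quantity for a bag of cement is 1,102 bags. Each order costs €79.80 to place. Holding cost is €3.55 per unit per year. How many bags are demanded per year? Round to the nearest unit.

Invert the EOQ relation Q*² = 2DS/H.
From Q* = √(2DS/H): D = Q*²H / (2S) = 1,102² × 3.55 / (2 × 79.8) = 27012.119.

D ≈ 27,012 bags per year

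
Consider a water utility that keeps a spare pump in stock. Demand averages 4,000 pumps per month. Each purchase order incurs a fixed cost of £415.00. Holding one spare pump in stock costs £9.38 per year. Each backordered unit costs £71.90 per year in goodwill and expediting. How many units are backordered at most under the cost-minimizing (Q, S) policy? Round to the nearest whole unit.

Annual demand D = 4,000 × 12 = 48,000.
With planned backorders, Q* = √(2DS/H) · √((H+B)/B).
√(2DS/H) = √(2 × 48,000 × 415 / 9.38) = 2060.906.
√((H+B)/B) = √((9.38+71.9)/71.9) = 1.0632.
Q* ≈ 2191.218.
S* = Q* · H/(H+B) = 2191.218 × 9.38/81.28 ≈ 252.874.

S* ≈ 253 pumps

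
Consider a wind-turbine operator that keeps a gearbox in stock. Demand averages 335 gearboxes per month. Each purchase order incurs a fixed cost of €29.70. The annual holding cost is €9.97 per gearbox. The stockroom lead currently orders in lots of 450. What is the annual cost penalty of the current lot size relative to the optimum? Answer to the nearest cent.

Annual demand D = 335 × 12 = 4,020.
EOQ = √(2DS/H) = √(2 × 4,020 × 29.7 / 9.97) ≈ 154.76.
Cost at Q* = (D/Q*)S + (Q*/2)H = √(2DSH) ≈ €1,542.96.
Cost at Q = 450: (4,020/450)×29.7 + (450/2)×9.97 = €265.32 + €2,243.25 = €2,508.57.
Excess = €2,508.57 − €1,542.96 = €965.61.

Extra cost ≈ €965.61 per year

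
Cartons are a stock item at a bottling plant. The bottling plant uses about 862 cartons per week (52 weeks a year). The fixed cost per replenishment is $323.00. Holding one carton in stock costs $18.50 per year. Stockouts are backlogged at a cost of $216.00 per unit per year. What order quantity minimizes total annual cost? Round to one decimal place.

Q* ≈ 1,303.6 cartons

Annual demand D = 862 × 52 = 44,824.
With planned backorders, Q* = √(2DS/H) · √((H+B)/B).
√(2DS/H) = √(2 × 44,824 × 323 / 18.5) = 1251.082.
√((H+B)/B) = √((18.5+216)/216) = 1.0419.
Q* ≈ 1303.558.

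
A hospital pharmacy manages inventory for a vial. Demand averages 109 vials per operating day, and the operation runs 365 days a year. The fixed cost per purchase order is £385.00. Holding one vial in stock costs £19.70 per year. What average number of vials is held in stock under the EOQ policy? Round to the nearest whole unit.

Annual demand D = 109 × 365 = 39,785.
EOQ = √(2DS/H) = √(2 × 39,785 × 385 / 19.7) ≈ 1247.02.
Average inventory = Q*/2 ≈ 1247.02 / 2 = 623.508.

Average inventory ≈ 624 vials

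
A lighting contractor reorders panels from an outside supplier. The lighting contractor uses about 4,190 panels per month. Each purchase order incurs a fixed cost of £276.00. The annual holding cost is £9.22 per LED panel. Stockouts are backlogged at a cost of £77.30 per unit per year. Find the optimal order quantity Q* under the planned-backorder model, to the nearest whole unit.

Q* ≈ 1,836 panels

Annual demand D = 4,190 × 12 = 50,280.
With planned backorders, Q* = √(2DS/H) · √((H+B)/B).
√(2DS/H) = √(2 × 50,280 × 276 / 9.22) = 1735.009.
√((H+B)/B) = √((9.22+77.3)/77.3) = 1.0580.
Q* ≈ 1835.567.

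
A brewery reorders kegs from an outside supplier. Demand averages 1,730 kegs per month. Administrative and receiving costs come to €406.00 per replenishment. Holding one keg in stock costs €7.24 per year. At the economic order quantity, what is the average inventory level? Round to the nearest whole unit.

Annual demand D = 1,730 × 12 = 20,760.
Q* = √(2DS/H) = √(2 × 20,760 × 406 / 7.24) ≈ 1525.89.
Average inventory = Q*/2 ≈ 1525.89 / 2 = 762.944.

Average inventory ≈ 763 kegs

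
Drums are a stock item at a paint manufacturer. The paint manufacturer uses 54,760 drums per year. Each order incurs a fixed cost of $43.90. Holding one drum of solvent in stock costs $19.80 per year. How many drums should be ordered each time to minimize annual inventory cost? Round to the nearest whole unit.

EOQ = √(2DS / H) = √(2 × 54,760 × 43.9 / 19.8).
= √(4,807,928 / 19.8) = √242,824.6465 ≈ 492.772.

Q* ≈ 493 drums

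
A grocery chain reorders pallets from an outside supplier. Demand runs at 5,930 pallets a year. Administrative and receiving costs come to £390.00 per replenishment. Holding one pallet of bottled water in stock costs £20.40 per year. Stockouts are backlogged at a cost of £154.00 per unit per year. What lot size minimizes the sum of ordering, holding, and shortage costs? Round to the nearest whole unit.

Q* ≈ 507 pallets

With planned backorders, Q* = √(2DS/H) · √((H+B)/B).
√(2DS/H) = √(2 × 5,930 × 390 / 20.4) = 476.167.
√((H+B)/B) = √((20.4+154)/154) = 1.0642.
Q* ≈ 506.725.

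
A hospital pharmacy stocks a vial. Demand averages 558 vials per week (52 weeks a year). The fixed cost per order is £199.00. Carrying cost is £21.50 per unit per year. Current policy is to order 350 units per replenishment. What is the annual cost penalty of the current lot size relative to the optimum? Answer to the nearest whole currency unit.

Annual demand D = 558 × 52 = 29,016.
EOQ = √(2DS/H) = √(2 × 29,016 × 199 / 21.5) ≈ 732.89.
Cost at Q* = (D/Q*)S + (Q*/2)H = √(2DSH) ≈ £15,757.22.
Cost at Q = 350: (29,016/350)×199 + (350/2)×21.5 = £16,497.67 + £3,762.50 = £20,260.17.
Excess = £20,260.17 − £15,757.22 = £4,502.95.

Extra cost ≈ £4,503 per year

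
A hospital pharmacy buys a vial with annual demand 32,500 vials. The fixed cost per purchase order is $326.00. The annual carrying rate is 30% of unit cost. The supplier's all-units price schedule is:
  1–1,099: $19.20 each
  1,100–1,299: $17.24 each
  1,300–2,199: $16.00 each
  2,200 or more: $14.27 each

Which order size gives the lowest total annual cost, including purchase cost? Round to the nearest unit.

Q* ≈ 2,225 vials

Holding cost per unit per year at price C is H = 0.30·C.
Candidates are each tier's EOQ (if it falls in that tier) and each price-break quantity.
Tier 1 ($19.20): EOQ = 1918.0 exceeds tier's upper bound 1099, so this tier is dominated.
Tier 2 ($17.24): EOQ = 2024.1 exceeds tier's upper bound 1299, so this tier is dominated.
EOQ at $16.00 = 2101.1 (feasible in tier 3): TC = 32,500×$16.00 + (32,500/2101.1)×326 + (2101.1/2)×0.30×$16.00 = $530,085.24.
EOQ at $14.27 = 2224.8 (feasible in tier 4): TC = 32,500×$14.27 + (32,500/2224.8)×326 + (2224.8/2)×0.30×$14.27 = $473,299.41.
Lowest total cost is $473,299.41 at Q = 2224.8.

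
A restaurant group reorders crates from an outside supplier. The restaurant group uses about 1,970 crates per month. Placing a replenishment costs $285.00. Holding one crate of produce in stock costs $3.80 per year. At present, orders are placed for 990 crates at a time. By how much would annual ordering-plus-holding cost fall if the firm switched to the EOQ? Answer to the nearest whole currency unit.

Annual demand D = 1,970 × 12 = 23,640.
EOQ = √(2DS/H) = √(2 × 23,640 × 285 / 3.8) ≈ 1883.08.
Cost at Q* = (D/Q*)S + (Q*/2)H = √(2DSH) ≈ $7,155.71.
Cost at Q = 990: (23,640/990)×285 + (990/2)×3.8 = $6,805.45 + $1,881.00 = $8,686.45.
Excess = $8,686.45 − $7,155.71 = $1,530.74.

Extra cost ≈ $1,531 per year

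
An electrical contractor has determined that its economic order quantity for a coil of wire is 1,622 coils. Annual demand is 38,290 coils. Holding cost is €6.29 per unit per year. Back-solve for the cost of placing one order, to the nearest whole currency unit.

S ≈ €216

Squaring Q* = √(2DS/H) gives Q*² = 2DS/H.
From Q* = √(2DS/H): S = Q*²H / (2D) = 1,622² × 6.29 / (2 × 38,290) = 216.0912.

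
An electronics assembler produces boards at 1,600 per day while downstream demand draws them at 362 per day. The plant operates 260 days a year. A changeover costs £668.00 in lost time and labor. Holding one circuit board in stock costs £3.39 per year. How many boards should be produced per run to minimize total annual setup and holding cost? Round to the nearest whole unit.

Annual demand D = 362 × 260 = 94,120.
Production build-up factor (1 − d/p) = 1 − 362/1,600 = 0.7737.
Q* = √(2DS / (H(1 − d/p))) = √(2 × 94,120 × 668 / (3.39 × 0.7737)).
= √(125,744,320 / 2.623) ≈ 6923.792.

Q* ≈ 6,924 boards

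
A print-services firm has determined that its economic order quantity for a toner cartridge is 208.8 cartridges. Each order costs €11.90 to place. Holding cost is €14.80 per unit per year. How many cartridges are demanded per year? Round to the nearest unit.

Invert the EOQ relation Q*² = 2DS/H.
From Q* = √(2DS/H): D = Q*²H / (2S) = 208.8² × 14.8 / (2 × 11.9) = 27111.013.

D ≈ 27,111 cartridges per year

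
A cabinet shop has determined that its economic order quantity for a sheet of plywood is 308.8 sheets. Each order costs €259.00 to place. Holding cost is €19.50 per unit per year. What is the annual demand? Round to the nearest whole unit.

The basic EOQ model gives Q* = √(2DS/H); rearrange for the unknown.
From Q* = √(2DS/H): D = Q*²H / (2S) = 308.8² × 19.5 / (2 × 259) = 3589.711.

D ≈ 3,590 sheets per year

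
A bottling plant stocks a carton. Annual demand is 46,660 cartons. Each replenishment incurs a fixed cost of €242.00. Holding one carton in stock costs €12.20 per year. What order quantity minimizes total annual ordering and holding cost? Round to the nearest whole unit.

EOQ = √(2DS / H) = √(2 × 46,660 × 242 / 12.2).
= √(22,583,440 / 12.2) = √1,851,101.6393 ≈ 1360.552.

Q* ≈ 1,361 cartons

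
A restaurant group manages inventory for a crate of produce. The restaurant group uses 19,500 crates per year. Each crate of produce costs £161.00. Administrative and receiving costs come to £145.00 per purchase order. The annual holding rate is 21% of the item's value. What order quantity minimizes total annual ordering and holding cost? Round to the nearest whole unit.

Holding cost H = 0.21 × £161.00 = £33.8100 per unit per year.
EOQ = √(2DS / H) = √(2 × 19,500 × 145 / 33.81).
= √(5,655,000 / 33.81) = √167,258.2076 ≈ 408.972.

Q* ≈ 409 crates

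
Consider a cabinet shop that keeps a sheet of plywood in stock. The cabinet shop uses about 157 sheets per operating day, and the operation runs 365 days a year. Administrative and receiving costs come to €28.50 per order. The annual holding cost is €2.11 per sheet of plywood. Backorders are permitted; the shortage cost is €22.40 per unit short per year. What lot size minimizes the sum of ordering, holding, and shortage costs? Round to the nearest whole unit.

Q* ≈ 1,301 sheets

Annual demand D = 157 × 365 = 57,305.
With planned backorders, Q* = √(2DS/H) · √((H+B)/B).
√(2DS/H) = √(2 × 57,305 × 28.5 / 2.11) = 1244.206.
√((H+B)/B) = √((2.11+22.4)/22.4) = 1.0460.
Q* ≈ 1301.488.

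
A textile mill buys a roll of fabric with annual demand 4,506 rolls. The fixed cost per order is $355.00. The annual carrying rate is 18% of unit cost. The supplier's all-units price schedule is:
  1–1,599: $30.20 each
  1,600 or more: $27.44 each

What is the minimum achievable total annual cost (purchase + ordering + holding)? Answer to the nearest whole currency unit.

TC* ≈ $128,596

Holding cost per unit per year at price C is H = 0.18·C.
Evaluate total cost at each tier's feasible EOQ or, if the EOQ is below the tier, at the tier's minimum quantity.
EOQ at $30.20 = 767.2 (feasible in tier 1): TC = 4,506×$30.20 + (4,506/767.2)×355 + (767.2/2)×0.18×$30.20 = $140,251.47.
EOQ at $27.44 = 804.8 < 1600, so use break Q=1600: TC = 4,506×$27.44 + (4,506/1600.0)×355 + (1600.0/2)×0.18×$27.44 = $128,595.77.
Lowest total cost among the candidates is at Q = 1600.0.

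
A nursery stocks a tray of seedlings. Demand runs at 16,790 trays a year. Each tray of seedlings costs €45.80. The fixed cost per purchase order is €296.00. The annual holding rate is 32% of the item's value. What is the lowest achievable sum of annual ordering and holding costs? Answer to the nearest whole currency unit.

Holding cost H = 0.32 × €45.80 = €14.6560 per unit per year.
Q* = √(2DS/H) = √(2 × 16,790 × 296 / 14.656) ≈ 823.53.
At Q*, ordering cost (D/Q*)S equals holding cost (Q*/2)H, each = √(DSH/2).
Minimum total = √(2DSH) = √(2 × 16,790 × 296 × 14.656) ≈ 12069.629.

TC* ≈ €12,070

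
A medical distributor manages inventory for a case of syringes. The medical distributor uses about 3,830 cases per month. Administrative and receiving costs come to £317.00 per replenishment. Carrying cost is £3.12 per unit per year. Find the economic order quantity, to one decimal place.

Q* ≈ 3,056.0 cases

Annual demand D = 3,830 × 12 = 45,960.
EOQ = √(2DS / H) = √(2 × 45,960 × 317 / 3.12).
= √(29,138,640 / 3.12) = √9,339,307.6923 ≈ 3056.028.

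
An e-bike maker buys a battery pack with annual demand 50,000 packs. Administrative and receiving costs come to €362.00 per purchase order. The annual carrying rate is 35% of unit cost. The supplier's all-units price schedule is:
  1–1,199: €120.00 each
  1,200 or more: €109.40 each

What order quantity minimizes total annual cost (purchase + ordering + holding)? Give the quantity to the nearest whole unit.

Holding cost per unit per year at price C is H = 0.35·C.
Evaluate total cost at each tier's feasible EOQ or, if the EOQ is below the tier, at the tier's minimum quantity.
EOQ at €120.00 = 928.4 (feasible in tier 1): TC = 50,000×€120.00 + (50,000/928.4)×362 + (928.4/2)×0.35×€120.00 = €6,038,992.31.
EOQ at €109.40 = 972.3 < 1200, so use break Q=1200: TC = 50,000×€109.40 + (50,000/1200.0)×362 + (1200.0/2)×0.35×€109.40 = €5,508,057.33.
Lowest total cost is €5,508,057.33 at Q = 1200.0.

Q* ≈ 1,200 packs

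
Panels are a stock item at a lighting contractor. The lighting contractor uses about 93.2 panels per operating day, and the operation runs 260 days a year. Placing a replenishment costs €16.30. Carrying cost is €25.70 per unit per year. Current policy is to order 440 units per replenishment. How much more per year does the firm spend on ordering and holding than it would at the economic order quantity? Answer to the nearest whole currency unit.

Extra cost ≈ €2,046 per year

Annual demand D = 93.2 × 260 = 24,232.
EOQ = √(2DS/H) = √(2 × 24,232 × 16.3 / 25.7) ≈ 175.32.
Cost at Q* = (D/Q*)S + (Q*/2)H = √(2DSH) ≈ €4,505.78.
Cost at Q = 440: (24,232/440)×16.3 + (440/2)×25.7 = €897.69 + €5,654.00 = €6,551.69.
Excess = €6,551.69 − €4,505.78 = €2,045.91.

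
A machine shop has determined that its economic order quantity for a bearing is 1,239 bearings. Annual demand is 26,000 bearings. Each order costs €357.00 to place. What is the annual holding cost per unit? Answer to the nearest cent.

H ≈ €12.09

Invert the EOQ relation Q*² = 2DS/H.
From Q* = √(2DS/H): H = 2DS / Q*² = 2 × 26,000 × 357 / 1,239² = 12.0929.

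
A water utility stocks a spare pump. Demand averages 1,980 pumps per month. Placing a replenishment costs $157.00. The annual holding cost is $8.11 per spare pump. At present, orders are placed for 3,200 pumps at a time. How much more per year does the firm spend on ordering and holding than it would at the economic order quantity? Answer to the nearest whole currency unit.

Extra cost ≈ $6,363 per year

Annual demand D = 1,980 × 12 = 23,760.
EOQ = √(2DS/H) = √(2 × 23,760 × 157 / 8.11) ≈ 959.13.
Cost at Q* = (D/Q*)S + (Q*/2)H = √(2DSH) ≈ $7,778.55.
Cost at Q = 3,200: (23,760/3,200)×157 + (3,200/2)×8.11 = $1,165.72 + $12,976.00 = $14,141.73.
Excess = $14,141.73 − $7,778.55 = $6,363.18.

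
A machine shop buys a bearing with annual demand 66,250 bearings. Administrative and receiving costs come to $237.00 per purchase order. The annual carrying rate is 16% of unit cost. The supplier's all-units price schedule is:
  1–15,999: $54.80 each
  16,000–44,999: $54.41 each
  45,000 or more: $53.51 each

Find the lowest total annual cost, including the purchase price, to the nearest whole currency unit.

Holding cost per unit per year at price C is H = 0.16·C.
Evaluate total cost at each tier's feasible EOQ or, if the EOQ is below the tier, at the tier's minimum quantity.
EOQ at $54.80 = 1892.5 (feasible in tier 1): TC = 66,250×$54.80 + (66,250/1892.5)×237 + (1892.5/2)×0.16×$54.80 = $3,647,093.29.
EOQ at $54.41 = 1899.3 < 16000, so use break Q=16000: TC = 66,250×$54.41 + (66,250/16000.0)×237 + (16000.0/2)×0.16×$54.41 = $3,675,288.63.
EOQ at $53.51 = 1915.2 < 45000, so use break Q=45000: TC = 66,250×$53.51 + (66,250/45000.0)×237 + (45000.0/2)×0.16×$53.51 = $3,738,022.42.
Lowest total cost among the candidates is at Q = 1892.5.

TC* ≈ $3,647,093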